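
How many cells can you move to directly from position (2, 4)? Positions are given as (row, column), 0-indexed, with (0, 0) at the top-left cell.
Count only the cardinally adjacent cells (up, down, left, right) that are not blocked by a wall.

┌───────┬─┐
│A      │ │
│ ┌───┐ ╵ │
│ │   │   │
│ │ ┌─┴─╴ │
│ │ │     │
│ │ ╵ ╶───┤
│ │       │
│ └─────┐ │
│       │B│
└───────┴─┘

Checking passable neighbors of (2, 4):
Neighbors: (1, 4), (2, 3)
Count: 2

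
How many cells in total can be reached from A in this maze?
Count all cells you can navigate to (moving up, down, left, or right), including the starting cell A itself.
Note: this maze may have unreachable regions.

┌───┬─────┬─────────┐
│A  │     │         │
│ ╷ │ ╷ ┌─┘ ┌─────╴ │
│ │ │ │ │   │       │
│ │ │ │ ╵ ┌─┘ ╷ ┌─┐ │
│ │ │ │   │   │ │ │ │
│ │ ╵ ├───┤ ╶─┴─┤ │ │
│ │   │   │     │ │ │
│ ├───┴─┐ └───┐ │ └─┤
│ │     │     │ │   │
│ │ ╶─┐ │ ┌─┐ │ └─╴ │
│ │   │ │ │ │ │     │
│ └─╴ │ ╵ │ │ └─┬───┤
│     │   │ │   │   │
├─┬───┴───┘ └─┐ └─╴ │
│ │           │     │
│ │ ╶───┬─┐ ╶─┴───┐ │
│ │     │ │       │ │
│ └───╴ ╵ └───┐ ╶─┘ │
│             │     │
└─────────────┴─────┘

Using BFS/flood-fill to find all reachable cells from A:
Maze size: 10 × 10 = 100 total cells
All cells are reachable — the maze is fully connected.
Reachable cells: 100

Reachable region (· marks reachable cells):

┌───┬─────┬─────────┐
│A ·│· · ·│· · · · ·│
│ ╷ │ ╷ ┌─┘ ┌─────╴ │
│·│·│·│·│· ·│· · · ·│
│ │ │ │ ╵ ┌─┘ ╷ ┌─┐ │
│·│·│·│· ·│· ·│·│·│·│
│ │ ╵ ├───┤ ╶─┴─┤ │ │
│·│· ·│· ·│· · ·│·│·│
│ ├───┴─┐ └───┐ │ └─┤
│·│· · ·│· · ·│·│· ·│
│ │ ╶─┐ │ ┌─┐ │ └─╴ │
│·│· ·│·│·│·│·│· · ·│
│ └─╴ │ ╵ │ │ └─┬───┤
│· · ·│· ·│·│· ·│· ·│
├─┬───┴───┘ └─┐ └─╴ │
│·│· · · · · ·│· · ·│
│ │ ╶───┬─┐ ╶─┴───┐ │
│·│· · ·│·│· · · ·│·│
│ └───╴ ╵ └───┐ ╶─┘ │
│· · · · · · ·│· · ·│
└─────────────┴─────┘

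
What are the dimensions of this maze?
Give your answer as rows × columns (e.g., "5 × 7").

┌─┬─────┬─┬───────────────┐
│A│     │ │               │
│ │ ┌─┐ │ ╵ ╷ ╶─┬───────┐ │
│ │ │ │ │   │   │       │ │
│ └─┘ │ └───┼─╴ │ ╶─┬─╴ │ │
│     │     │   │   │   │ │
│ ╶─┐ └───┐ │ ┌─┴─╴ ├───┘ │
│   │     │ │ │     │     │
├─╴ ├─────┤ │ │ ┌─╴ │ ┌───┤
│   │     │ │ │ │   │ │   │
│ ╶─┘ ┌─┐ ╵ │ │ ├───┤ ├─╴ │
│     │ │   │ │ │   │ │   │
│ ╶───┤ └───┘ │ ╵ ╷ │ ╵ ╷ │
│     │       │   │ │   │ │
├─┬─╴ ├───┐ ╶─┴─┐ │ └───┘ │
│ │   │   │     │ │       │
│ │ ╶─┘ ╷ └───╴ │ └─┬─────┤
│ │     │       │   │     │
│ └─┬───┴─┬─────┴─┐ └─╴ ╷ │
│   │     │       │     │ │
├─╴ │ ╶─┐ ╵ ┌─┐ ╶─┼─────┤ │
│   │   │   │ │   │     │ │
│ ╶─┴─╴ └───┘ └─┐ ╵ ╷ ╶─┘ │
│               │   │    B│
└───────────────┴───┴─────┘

Counting the maze dimensions:
Rows (vertical): 12
Columns (horizontal): 13
Dimensions: 12 × 13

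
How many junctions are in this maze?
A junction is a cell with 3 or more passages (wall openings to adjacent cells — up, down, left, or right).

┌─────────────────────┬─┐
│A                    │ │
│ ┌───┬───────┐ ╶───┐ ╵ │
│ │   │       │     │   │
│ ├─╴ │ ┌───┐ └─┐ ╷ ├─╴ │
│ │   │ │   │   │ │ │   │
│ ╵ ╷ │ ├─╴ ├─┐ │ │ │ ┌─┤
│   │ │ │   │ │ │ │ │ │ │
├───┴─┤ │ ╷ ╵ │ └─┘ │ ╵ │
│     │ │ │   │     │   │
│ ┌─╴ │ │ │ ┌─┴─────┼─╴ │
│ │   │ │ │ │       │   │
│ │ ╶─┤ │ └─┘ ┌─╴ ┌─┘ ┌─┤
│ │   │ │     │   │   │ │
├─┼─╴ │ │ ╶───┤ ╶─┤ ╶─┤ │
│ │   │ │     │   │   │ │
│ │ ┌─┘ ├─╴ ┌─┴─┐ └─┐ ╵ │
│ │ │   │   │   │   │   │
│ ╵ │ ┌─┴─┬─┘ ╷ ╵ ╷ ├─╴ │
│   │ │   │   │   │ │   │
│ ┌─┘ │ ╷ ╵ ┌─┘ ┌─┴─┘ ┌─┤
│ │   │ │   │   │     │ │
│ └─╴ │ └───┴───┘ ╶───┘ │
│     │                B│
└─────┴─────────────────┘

Checking each cell for number of passages:

Junctions found (3+ passages):
  (0, 7): 3 passages
  (1, 8): 3 passages
  (1, 11): 3 passages
  (2, 2): 3 passages
  (3, 5): 3 passages
  (4, 5): 3 passages
  (4, 11): 3 passages
  (5, 8): 3 passages
  (6, 4): 3 passages
  (7, 5): 3 passages
  (8, 8): 3 passages
  (8, 11): 3 passages
  (9, 0): 3 passages
  (9, 7): 3 passages
  (10, 2): 3 passages
  (11, 8): 3 passages
Total junctions: 16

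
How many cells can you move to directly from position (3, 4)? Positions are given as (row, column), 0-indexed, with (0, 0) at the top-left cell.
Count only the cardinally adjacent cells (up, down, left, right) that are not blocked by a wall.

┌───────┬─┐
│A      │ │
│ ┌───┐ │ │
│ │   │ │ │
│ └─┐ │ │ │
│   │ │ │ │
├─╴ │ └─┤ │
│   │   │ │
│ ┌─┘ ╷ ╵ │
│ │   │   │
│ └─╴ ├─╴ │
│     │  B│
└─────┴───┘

Checking passable neighbors of (3, 4):
Neighbors: (2, 4), (4, 4)
Count: 2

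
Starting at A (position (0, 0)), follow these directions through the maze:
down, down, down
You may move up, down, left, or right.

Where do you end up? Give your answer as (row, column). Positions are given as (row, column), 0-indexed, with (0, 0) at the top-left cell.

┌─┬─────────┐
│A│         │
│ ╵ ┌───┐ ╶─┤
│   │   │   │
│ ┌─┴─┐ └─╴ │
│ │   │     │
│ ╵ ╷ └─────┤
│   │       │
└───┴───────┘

Following directions step by step:
Start: (0, 0)
  down: (0, 0) → (1, 0)
  down: (1, 0) → (2, 0)
  down: (2, 0) → (3, 0)
Final position: (3, 0)

Path taken:

┌─┬─────────┐
│A│         │
│ ╵ ┌───┐ ╶─┤
│↓  │   │   │
│ ┌─┴─┐ └─╴ │
│↓│   │     │
│ ╵ ╷ └─────┤
│B  │       │
└───┴───────┘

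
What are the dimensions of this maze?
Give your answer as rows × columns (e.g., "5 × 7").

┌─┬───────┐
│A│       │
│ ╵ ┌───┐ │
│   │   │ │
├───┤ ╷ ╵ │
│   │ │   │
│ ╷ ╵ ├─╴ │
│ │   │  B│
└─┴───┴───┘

Counting the maze dimensions:
Rows (vertical): 4
Columns (horizontal): 5
Dimensions: 4 × 5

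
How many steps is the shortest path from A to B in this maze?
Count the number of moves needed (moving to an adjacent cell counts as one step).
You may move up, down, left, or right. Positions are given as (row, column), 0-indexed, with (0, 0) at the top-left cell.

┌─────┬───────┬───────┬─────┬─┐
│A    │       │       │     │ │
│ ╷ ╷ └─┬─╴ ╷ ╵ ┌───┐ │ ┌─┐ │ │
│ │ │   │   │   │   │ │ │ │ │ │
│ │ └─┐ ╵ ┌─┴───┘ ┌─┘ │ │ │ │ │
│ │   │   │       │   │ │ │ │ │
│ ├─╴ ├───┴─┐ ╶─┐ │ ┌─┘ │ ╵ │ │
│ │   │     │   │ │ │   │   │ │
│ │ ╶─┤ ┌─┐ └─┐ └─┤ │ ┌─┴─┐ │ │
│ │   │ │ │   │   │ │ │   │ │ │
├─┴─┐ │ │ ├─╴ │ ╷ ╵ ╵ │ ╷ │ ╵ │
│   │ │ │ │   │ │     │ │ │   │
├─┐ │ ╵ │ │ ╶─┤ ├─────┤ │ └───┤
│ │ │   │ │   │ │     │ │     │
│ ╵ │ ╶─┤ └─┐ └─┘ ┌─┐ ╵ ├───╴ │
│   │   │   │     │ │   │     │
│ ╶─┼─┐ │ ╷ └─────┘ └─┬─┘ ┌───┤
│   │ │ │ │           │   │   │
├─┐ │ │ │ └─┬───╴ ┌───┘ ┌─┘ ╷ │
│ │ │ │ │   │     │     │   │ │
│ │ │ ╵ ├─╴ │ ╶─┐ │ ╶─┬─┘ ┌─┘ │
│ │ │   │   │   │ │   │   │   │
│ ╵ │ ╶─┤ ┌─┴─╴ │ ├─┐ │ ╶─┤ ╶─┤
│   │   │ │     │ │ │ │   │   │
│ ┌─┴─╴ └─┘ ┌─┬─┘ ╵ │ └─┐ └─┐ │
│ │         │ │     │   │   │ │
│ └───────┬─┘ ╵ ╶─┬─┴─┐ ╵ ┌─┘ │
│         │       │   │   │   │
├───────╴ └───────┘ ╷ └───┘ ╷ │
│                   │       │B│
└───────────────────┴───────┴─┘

Using BFS to find shortest path:
Start: (0, 0), End: (14, 14)
Path found:
(0,0) → (0,1) → (1,1) → (2,1) → (2,2) → (3,2) → (3,1) → (4,1) → (4,2) → (5,2) → (6,2) → (6,3) → (5,3) → (4,3) → (3,3) → (3,4) → (3,5) → (4,5) → (4,6) → (5,6) → (5,5) → (6,5) → (6,6) → (7,6) → (7,7) → (7,8) → (6,8) → (6,9) → (6,10) → (7,10) → (7,11) → (6,11) → (5,11) → (4,11) → (4,12) → (5,12) → (6,12) → (6,13) → (6,14) → (7,14) → (7,13) → (7,12) → (8,12) → (8,11) → (9,11) → (9,10) → (9,9) → (10,9) → (10,10) → (11,10) → (12,10) → (12,11) → (13,11) → (13,12) → (12,12) → (11,12) → (11,11) → (10,11) → (10,12) → (9,12) → (9,13) → (8,13) → (8,14) → (9,14) → (10,14) → (10,13) → (11,13) → (11,14) → (12,14) → (13,14) → (14,14)
Number of steps: 70

Solution:

┌─────┬───────┬───────┬─────┬─┐
│A ↓  │       │       │     │ │
│ ╷ ╷ └─┬─╴ ╷ ╵ ┌───┐ │ ┌─┐ │ │
│ │↓│   │   │   │   │ │ │ │ │ │
│ │ └─┐ ╵ ┌─┴───┘ ┌─┘ │ │ │ │ │
│ │↳ ↓│   │       │   │ │ │ │ │
│ ├─╴ ├───┴─┐ ╶─┐ │ ┌─┘ │ ╵ │ │
│ │↓ ↲│↱ → ↓│   │ │ │   │   │ │
│ │ ╶─┤ ┌─┐ └─┐ └─┤ │ ┌─┴─┐ │ │
│ │↳ ↓│↑│ │↳ ↓│   │ │ │↱ ↓│ │ │
├─┴─┐ │ │ ├─╴ │ ╷ ╵ ╵ │ ╷ │ ╵ │
│   │↓│↑│ │↓ ↲│ │     │↑│↓│   │
├─┐ │ ╵ │ │ ╶─┤ ├─────┤ │ └───┤
│ │ │↳ ↑│ │↳ ↓│ │↱ → ↓│↑│↳ → ↓│
│ ╵ │ ╶─┤ └─┐ └─┘ ┌─┐ ╵ ├───╴ │
│   │   │   │↳ → ↑│ │↳ ↑│↓ ← ↲│
│ ╶─┼─┐ │ ╷ └─────┘ └─┬─┘ ┌───┤
│   │ │ │ │           │↓ ↲│↱ ↓│
├─┐ │ │ │ └─┬───╴ ┌───┘ ┌─┘ ╷ │
│ │ │ │ │   │     │↓ ← ↲│↱ ↑│↓│
│ │ │ ╵ ├─╴ │ ╶─┐ │ ╶─┬─┘ ┌─┘ │
│ │ │   │   │   │ │↳ ↓│↱ ↑│↓ ↲│
│ ╵ │ ╶─┤ ┌─┴─╴ │ ├─┐ │ ╶─┤ ╶─┤
│   │   │ │     │ │ │↓│↑ ↰│↳ ↓│
│ ┌─┴─╴ └─┘ ┌─┬─┘ ╵ │ └─┐ └─┐ │
│ │         │ │     │↳ ↓│↑  │↓│
│ └───────┬─┘ ╵ ╶─┬─┴─┐ ╵ ┌─┘ │
│         │       │   │↳ ↑│  ↓│
├───────╴ └───────┘ ╷ └───┘ ╷ │
│                   │       │B│
└───────────────────┴───────┴─┘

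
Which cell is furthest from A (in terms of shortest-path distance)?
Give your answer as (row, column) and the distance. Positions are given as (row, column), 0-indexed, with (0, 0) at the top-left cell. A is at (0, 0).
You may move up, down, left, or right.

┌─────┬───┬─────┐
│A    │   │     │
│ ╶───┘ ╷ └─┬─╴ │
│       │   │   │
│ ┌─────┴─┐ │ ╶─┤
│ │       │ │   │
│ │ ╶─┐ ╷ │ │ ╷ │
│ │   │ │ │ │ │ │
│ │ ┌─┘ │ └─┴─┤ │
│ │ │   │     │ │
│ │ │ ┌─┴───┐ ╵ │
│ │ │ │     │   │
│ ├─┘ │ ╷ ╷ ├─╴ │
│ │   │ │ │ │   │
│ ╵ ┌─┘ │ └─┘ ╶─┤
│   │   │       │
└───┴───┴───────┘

Computing BFS distances from A to all cells:
Furthest cell: (7, 2)
Distance: 33 steps

Path from A to the furthest cell:

┌─────┬───┬─────┐
│A    │   │     │
│ ╶───┘ ╷ └─┬─╴ │
│↓      │   │   │
│ ┌─────┴─┐ │ ╶─┤
│↓│    ↱ ↓│ │   │
│ │ ╶─┐ ╷ │ │ ╷ │
│↓│   │↑│↓│ │ │ │
│ │ ┌─┘ │ └─┴─┤ │
│↓│ │↱ ↑│↳ → ↓│ │
│ │ │ ┌─┴───┐ ╵ │
│↓│ │↑│↓ ↰  │↳ ↓│
│ ├─┘ │ ╷ ╷ ├─╴ │
│↓│↱ ↑│↓│↑│ │↓ ↲│
│ ╵ ┌─┘ │ └─┘ ╶─┤
│↳ ↑│B ↲│↑ ← ↲  │
└───┴───┴───────┘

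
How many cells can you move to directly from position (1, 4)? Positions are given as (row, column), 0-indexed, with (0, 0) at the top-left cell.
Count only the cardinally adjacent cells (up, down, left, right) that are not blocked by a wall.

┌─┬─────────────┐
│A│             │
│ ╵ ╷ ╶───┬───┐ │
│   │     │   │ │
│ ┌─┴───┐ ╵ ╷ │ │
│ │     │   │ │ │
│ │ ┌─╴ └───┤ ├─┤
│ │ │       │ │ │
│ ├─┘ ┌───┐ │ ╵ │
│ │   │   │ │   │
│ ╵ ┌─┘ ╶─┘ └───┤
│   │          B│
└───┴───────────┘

Checking passable neighbors of (1, 4):
Neighbors: (2, 4), (1, 3)
Count: 2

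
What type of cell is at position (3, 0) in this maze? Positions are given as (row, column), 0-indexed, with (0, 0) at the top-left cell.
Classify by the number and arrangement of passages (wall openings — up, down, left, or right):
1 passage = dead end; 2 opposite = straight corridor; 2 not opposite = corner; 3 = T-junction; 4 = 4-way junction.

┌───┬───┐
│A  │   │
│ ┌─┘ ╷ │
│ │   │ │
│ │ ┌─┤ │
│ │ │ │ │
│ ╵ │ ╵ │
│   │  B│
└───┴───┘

Checking cell at (3, 0):
Number of passages: 2
Cell type: corner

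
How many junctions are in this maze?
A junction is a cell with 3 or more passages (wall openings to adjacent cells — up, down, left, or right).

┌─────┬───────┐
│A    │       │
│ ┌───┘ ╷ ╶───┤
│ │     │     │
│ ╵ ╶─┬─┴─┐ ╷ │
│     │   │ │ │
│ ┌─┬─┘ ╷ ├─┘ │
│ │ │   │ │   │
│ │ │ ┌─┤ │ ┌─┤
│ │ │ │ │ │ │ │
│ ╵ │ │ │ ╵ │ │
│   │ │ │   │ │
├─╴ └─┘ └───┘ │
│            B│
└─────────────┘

Checking each cell for number of passages:

Junctions found (3+ passages):
  (0, 4): 3 passages
  (1, 5): 3 passages
  (2, 0): 3 passages
  (2, 1): 3 passages
  (5, 1): 3 passages
  (6, 1): 3 passages
  (6, 3): 3 passages
Total junctions: 7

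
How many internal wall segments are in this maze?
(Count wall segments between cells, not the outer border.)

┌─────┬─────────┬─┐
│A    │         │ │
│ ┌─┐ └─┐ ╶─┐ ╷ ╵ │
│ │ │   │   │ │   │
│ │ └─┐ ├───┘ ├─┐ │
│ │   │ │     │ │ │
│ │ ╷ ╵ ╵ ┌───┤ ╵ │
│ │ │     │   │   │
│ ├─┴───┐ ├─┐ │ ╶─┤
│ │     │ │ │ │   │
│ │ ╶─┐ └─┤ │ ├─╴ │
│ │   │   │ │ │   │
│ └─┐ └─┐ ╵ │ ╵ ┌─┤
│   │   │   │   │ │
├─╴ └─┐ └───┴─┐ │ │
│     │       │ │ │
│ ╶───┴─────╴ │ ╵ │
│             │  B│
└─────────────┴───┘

Counting internal wall segments:
Total internal walls: 64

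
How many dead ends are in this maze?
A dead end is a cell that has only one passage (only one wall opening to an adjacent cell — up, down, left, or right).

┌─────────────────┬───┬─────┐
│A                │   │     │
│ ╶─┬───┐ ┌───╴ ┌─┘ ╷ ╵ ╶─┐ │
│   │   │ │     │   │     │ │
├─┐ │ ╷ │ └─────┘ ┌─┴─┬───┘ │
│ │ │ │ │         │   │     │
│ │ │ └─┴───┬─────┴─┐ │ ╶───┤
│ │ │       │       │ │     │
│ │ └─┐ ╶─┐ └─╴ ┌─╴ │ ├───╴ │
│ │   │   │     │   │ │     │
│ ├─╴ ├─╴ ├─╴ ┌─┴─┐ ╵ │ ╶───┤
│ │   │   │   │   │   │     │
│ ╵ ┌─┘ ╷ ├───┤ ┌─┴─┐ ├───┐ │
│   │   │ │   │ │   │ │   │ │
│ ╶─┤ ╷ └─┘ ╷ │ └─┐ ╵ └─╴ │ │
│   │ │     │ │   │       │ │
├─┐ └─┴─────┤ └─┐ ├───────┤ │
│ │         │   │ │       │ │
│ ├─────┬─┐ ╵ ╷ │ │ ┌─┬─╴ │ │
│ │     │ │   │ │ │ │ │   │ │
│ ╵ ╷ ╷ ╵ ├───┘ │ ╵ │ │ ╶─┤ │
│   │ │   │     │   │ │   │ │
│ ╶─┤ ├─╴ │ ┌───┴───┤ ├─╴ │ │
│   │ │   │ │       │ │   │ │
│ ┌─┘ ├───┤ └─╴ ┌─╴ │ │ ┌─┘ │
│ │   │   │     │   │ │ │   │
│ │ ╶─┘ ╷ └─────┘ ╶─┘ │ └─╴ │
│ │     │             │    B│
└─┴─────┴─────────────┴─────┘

Checking each cell for number of passages:

Dead ends found at positions:
  (0, 8)
  (1, 5)
  (1, 12)
  (2, 0)
  (2, 3)
  (2, 9)
  (3, 6)
  (4, 8)
  (5, 5)
  (5, 8)
  (6, 4)
  (6, 8)
  (6, 11)
  (7, 2)
  (8, 0)
  (9, 4)
  (9, 10)
  (11, 1)
  (11, 3)
  (11, 6)
  (12, 12)
  (13, 0)
Total dead ends: 22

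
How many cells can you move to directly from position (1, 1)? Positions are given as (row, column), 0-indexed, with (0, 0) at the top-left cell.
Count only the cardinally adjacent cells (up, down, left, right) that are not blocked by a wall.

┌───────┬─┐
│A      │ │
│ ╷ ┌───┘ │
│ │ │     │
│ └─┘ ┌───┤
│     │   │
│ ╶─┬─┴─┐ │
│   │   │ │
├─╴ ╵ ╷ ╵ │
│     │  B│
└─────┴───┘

Checking passable neighbors of (1, 1):
Neighbors: (0, 1)
Count: 1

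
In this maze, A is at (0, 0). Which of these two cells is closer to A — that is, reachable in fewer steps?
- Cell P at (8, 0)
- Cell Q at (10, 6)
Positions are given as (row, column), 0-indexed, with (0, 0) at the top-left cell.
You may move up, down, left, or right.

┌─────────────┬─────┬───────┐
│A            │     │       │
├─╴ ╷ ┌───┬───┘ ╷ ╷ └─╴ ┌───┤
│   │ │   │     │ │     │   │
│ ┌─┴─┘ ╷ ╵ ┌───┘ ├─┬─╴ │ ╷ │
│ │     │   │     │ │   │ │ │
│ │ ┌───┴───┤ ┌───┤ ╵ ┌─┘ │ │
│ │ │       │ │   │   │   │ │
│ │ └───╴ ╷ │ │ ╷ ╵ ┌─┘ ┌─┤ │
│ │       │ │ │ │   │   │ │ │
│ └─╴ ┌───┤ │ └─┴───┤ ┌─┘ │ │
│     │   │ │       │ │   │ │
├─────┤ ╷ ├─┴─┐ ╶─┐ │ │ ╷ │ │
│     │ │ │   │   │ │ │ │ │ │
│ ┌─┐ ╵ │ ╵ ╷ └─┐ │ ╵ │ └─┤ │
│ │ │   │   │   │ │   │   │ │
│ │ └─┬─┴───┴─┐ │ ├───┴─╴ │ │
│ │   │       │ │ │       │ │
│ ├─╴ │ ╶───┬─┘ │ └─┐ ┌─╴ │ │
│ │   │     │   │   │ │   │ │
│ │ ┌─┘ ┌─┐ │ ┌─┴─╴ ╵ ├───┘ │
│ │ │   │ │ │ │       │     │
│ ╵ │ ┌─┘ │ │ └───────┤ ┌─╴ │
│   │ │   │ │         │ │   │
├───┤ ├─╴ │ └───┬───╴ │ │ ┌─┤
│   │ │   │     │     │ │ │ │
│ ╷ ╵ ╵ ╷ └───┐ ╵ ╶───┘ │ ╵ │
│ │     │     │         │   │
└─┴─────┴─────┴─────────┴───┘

Shortest path A → P at (8, 0): 92 steps
Shortest path A → Q at (10, 6): 72 steps

Q is closer (72 steps vs 92 steps).

Path to P:

┌─────────────┬─────┬───────┐
│A ↓          │↱ ↓  │       │
├─╴ ╷ ┌───┬───┘ ╷ ╷ └─╴ ┌───┤
│↓ ↲│ │↱ ↓│↱ → ↑│↓│     │↱ ↓│
│ ┌─┴─┘ ╷ ╵ ┌───┘ ├─┬─╴ │ ╷ │
│↓│↱ → ↑│↳ ↑│↓ ← ↲│ │   │↑│↓│
│ │ ┌───┴───┤ ┌───┤ ╵ ┌─┘ │ │
│↓│↑│       │↓│   │   │↱ ↑│↓│
│ │ └───╴ ╷ │ │ ╷ ╵ ┌─┘ ┌─┤ │
│↓│↑ ↰    │ │↓│ │   │↱ ↑│ │↓│
│ └─╴ ┌───┤ │ └─┴───┤ ┌─┘ │ │
│↳ → ↑│↓ ↰│ │↳ → → ↓│↑│   │↓│
├─────┤ ╷ ├─┴─┐ ╶─┐ │ │ ╷ │ │
│↓ ← ↰│↓│↑│↓ ↰│   │↓│↑│ │ │↓│
│ ┌─┐ ╵ │ ╵ ╷ └─┐ │ ╵ │ └─┤ │
│↓│ │↑ ↲│↑ ↲│↑ ↰│ │↳ ↑│   │↓│
│ │ └─┬─┴───┴─┐ │ ├───┴─╴ │ │
│P│   │       │↑│ │       │↓│
│ ├─╴ │ ╶───┬─┘ │ └─┐ ┌─╴ │ │
│ │   │     │↱ ↑│   │ │   │↓│
│ │ ┌─┘ ┌─┐ │ ┌─┴─╴ ╵ ├───┘ │
│ │ │   │ │ │↑│       │↓ ← ↲│
│ ╵ │ ┌─┘ │ │ └───────┤ ┌─╴ │
│   │ │   │ │↑ ← ← ← ↰│↓│   │
├───┤ ├─╴ │ └───┬───╴ │ │ ┌─┤
│   │ │   │     │↱ → ↑│↓│ │ │
│ ╷ ╵ ╵ ╷ └───┐ ╵ ╶───┘ │ ╵ │
│ │     │     │  ↑ ← ← ↲│   │
└─┴─────┴─────┴─────────┴───┘

Path to Q:

┌─────────────┬─────┬───────┐
│A ↓          │↱ ↓  │       │
├─╴ ╷ ┌───┬───┘ ╷ ╷ └─╴ ┌───┤
│↓ ↲│ │↱ ↓│↱ → ↑│↓│     │↱ ↓│
│ ┌─┴─┘ ╷ ╵ ┌───┘ ├─┬─╴ │ ╷ │
│↓│↱ → ↑│↳ ↑│↓ ← ↲│ │   │↑│↓│
│ │ ┌───┴───┤ ┌───┤ ╵ ┌─┘ │ │
│↓│↑│       │↓│   │   │↱ ↑│↓│
│ │ └───╴ ╷ │ │ ╷ ╵ ┌─┘ ┌─┤ │
│↓│↑ ↰    │ │↓│ │   │↱ ↑│ │↓│
│ └─╴ ┌───┤ │ └─┴───┤ ┌─┘ │ │
│↳ → ↑│   │ │↳ → → ↓│↑│   │↓│
├─────┤ ╷ ├─┴─┐ ╶─┐ │ │ ╷ │ │
│     │ │ │   │   │↓│↑│ │ │↓│
│ ┌─┐ ╵ │ ╵ ╷ └─┐ │ ╵ │ └─┤ │
│ │ │   │   │   │ │↳ ↑│   │↓│
│ │ └─┬─┴───┴─┐ │ ├───┴─╴ │ │
│ │   │       │ │ │       │↓│
│ ├─╴ │ ╶───┬─┘ │ └─┐ ┌─╴ │ │
│ │   │     │   │   │ │   │↓│
│ │ ┌─┘ ┌─┐ │ ┌─┴─╴ ╵ ├───┘ │
│ │ │   │ │ │Q│       │↓ ← ↲│
│ ╵ │ ┌─┘ │ │ └───────┤ ┌─╴ │
│   │ │   │ │↑ ← ← ← ↰│↓│   │
├───┤ ├─╴ │ └───┬───╴ │ │ ┌─┤
│   │ │   │     │↱ → ↑│↓│ │ │
│ ╷ ╵ ╵ ╷ └───┐ ╵ ╶───┘ │ ╵ │
│ │     │     │  ↑ ← ← ↲│   │
└─┴─────┴─────┴─────────┴───┘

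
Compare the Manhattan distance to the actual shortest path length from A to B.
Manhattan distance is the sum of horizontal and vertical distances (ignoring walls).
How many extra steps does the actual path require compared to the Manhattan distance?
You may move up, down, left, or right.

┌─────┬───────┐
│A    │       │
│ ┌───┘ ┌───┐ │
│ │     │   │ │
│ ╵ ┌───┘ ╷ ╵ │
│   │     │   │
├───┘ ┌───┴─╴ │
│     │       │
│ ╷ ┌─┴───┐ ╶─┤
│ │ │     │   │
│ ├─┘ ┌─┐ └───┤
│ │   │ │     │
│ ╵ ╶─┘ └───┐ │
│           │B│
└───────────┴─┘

Manhattan distance: |6 - 0| + |6 - 0| = 12
Actual path length: 34
Extra steps: 34 - 12 = 22

Solution:

┌─────┬───────┐
│A    │↱ → → ↓│
│ ┌───┘ ┌───┐ │
│↓│↱ → ↑│↓ ↰│↓│
│ ╵ ┌───┘ ╷ ╵ │
│↳ ↑│↓ ← ↲│↑ ↲│
├───┘ ┌───┴─╴ │
│↓ ← ↲│       │
│ ╷ ┌─┴───┐ ╶─┤
│↓│ │↱ → ↓│   │
│ ├─┘ ┌─┐ └───┤
│↓│↱ ↑│ │↳ → ↓│
│ ╵ ╶─┘ └───┐ │
│↳ ↑        │B│
└───────────┴─┘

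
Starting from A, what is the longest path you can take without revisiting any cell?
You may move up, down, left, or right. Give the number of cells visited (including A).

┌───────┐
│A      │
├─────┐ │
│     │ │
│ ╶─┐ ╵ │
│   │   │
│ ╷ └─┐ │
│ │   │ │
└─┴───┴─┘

Finding longest simple path using DFS:
Start: (0, 0)
Longest path visits 14 cells
Path: A → right → right → right → down → down → left → up → left → left → down → right → down → right

Solution:

┌───────┐
│A → → ↓│
├─────┐ │
│↓ ← ↰│↓│
│ ╶─┐ ╵ │
│↳ ↓│↑ ↲│
│ ╷ └─┐ │
│ │↳ B│ │
└─┴───┴─┘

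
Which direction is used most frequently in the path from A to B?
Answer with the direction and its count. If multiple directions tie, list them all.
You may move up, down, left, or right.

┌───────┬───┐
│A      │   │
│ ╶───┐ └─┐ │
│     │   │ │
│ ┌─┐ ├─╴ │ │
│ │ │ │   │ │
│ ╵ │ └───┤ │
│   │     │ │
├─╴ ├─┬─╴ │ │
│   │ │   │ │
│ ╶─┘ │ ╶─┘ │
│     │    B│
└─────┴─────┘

Directions: down, right, right, down, down, right, right, down, left, down, right, right
Counts: {'down': 5, 'right': 6, 'left': 1}
Most common: right (6 times)

Solution:

┌───────┬───┐
│A      │   │
│ ╶───┐ └─┐ │
│↳ → ↓│   │ │
│ ┌─┐ ├─╴ │ │
│ │ │↓│   │ │
│ ╵ │ └───┤ │
│   │↳ → ↓│ │
├─╴ ├─┬─╴ │ │
│   │ │↓ ↲│ │
│ ╶─┘ │ ╶─┘ │
│     │↳ → B│
└─────┴─────┘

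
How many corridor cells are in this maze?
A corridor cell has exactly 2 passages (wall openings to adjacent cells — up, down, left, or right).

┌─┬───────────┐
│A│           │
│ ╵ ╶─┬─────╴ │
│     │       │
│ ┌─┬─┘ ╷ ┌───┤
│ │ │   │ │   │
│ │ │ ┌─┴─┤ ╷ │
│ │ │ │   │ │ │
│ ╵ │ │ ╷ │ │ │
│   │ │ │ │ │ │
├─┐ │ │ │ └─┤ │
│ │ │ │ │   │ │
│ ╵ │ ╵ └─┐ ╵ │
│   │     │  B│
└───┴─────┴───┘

Counting cells with exactly 2 passages:
Total corridor cells: 37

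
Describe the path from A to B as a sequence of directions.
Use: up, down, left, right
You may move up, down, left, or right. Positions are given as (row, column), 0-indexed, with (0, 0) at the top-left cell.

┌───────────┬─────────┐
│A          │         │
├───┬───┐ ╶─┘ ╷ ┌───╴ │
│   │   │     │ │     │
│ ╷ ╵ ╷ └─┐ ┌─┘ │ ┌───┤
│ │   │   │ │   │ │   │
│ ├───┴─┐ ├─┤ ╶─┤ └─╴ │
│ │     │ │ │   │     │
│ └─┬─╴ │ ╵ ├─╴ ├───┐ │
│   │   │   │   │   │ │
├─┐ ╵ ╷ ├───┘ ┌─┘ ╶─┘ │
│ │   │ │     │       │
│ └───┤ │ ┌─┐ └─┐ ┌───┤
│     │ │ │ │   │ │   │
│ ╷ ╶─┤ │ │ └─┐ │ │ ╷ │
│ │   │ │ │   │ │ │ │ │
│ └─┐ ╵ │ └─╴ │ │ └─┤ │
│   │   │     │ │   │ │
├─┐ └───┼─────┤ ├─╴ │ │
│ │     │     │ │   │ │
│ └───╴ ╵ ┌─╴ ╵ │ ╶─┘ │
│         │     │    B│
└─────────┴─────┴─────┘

Finding the path and converting it to directions:
Path through cells: (0,0) → (0,1) → (0,2) → (0,3) → (0,4) → (1,4) → (1,5) → (1,6) → (0,6) → (0,7) → (0,8) → (0,9) → (0,10) → (1,10) → (1,9) → (1,8) → (2,8) → (3,8) → (3,9) → (3,10) → (4,10) → (5,10) → (5,9) → (5,8) → (6,8) → (7,8) → (8,8) → (8,9) → (9,9) → (9,8) → (10,8) → (10,9) → (10,10)
Directions: right, right, right, right, down, right, right, up, right, right, right, right, down, left, left, down, down, right, right, down, down, left, left, down, down, down, right, down, left, down, right, right

Solution:

┌───────────┬─────────┐
│A → → → ↓  │↱ → → → ↓│
├───┬───┐ ╶─┘ ╷ ┌───╴ │
│   │   │↳ → ↑│ │↓ ← ↲│
│ ╷ ╵ ╷ └─┐ ┌─┘ │ ┌───┤
│ │   │   │ │   │↓│   │
│ ├───┴─┐ ├─┤ ╶─┤ └─╴ │
│ │     │ │ │   │↳ → ↓│
│ └─┬─╴ │ ╵ ├─╴ ├───┐ │
│   │   │   │   │   │↓│
├─┐ ╵ ╷ ├───┘ ┌─┘ ╶─┘ │
│ │   │ │     │  ↓ ← ↲│
│ └───┤ │ ┌─┐ └─┐ ┌───┤
│     │ │ │ │   │↓│   │
│ ╷ ╶─┤ │ │ └─┐ │ │ ╷ │
│ │   │ │ │   │ │↓│ │ │
│ └─┐ ╵ │ └─╴ │ │ └─┤ │
│   │   │     │ │↳ ↓│ │
├─┐ └───┼─────┤ ├─╴ │ │
│ │     │     │ │↓ ↲│ │
│ └───╴ ╵ ┌─╴ ╵ │ ╶─┘ │
│         │     │↳ → B│
└─────────┴─────┴─────┘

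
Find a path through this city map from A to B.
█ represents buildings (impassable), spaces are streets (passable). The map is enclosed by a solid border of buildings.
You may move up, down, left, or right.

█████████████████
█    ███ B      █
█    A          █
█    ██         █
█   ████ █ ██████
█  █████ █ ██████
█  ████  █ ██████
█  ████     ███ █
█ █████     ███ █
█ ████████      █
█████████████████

Finding the shortest path from A to B:
Movement: cardinal only
Path length: 5 steps
Directions: right → right → right → up → right

Solution:

█████████████████
█    ███↱B      █
█    A→→↑       █
█    ██         █
█   ████ █ ██████
█  █████ █ ██████
█  ████  █ ██████
█  ████     ███ █
█ █████     ███ █
█ ████████      █
█████████████████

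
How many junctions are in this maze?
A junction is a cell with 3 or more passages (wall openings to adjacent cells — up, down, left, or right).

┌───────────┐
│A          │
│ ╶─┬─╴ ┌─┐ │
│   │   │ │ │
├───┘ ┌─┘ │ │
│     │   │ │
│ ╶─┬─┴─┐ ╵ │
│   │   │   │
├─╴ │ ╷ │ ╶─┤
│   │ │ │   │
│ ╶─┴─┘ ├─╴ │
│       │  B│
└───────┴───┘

Checking each cell for number of passages:

Junctions found (3+ passages):
  (0, 3): 3 passages
  (2, 4): 3 passages
  (3, 4): 3 passages
Total junctions: 3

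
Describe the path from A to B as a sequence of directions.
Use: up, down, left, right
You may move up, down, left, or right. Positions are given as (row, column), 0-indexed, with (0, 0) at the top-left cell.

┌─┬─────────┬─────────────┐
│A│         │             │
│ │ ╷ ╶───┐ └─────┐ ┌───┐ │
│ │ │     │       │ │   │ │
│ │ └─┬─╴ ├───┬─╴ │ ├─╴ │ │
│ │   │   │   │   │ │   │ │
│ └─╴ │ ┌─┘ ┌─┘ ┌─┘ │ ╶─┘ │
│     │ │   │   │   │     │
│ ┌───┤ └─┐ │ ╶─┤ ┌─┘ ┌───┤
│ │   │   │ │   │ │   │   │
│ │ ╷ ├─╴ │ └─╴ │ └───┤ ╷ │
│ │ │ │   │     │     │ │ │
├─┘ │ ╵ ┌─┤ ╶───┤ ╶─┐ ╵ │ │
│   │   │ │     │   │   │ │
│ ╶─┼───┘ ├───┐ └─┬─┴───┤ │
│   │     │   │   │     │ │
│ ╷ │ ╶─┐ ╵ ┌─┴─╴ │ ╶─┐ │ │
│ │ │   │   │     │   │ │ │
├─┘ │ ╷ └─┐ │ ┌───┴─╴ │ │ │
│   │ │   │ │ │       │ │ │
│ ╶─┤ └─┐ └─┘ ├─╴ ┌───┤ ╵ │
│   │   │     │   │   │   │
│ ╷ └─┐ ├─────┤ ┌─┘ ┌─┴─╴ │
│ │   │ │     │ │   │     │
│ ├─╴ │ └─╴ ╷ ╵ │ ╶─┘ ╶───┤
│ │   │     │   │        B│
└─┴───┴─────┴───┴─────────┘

Finding the path and converting it to directions:
Path through cells: (0,0) → (1,0) → (2,0) → (3,0) → (3,1) → (3,2) → (2,2) → (2,1) → (1,1) → (0,1) → (0,2) → (0,3) → (0,4) → (0,5) → (1,5) → (1,6) → (1,7) → (1,8) → (2,8) → (2,7) → (3,7) → (3,6) → (4,6) → (4,7) → (5,7) → (5,6) → (5,5) → (6,5) → (6,6) → (6,7) → (7,7) → (7,8) → (8,8) → (8,7) → (8,6) → (9,6) → (10,6) → (10,5) → (10,4) → (9,4) → (9,3) → (8,3) → (8,2) → (9,2) → (10,2) → (10,3) → (11,3) → (12,3) → (12,4) → (12,5) → (11,5) → (11,6) → (12,6) → (12,7) → (11,7) → (10,7) → (10,8) → (9,8) → (9,9) → (9,10) → (8,10) → (8,9) → (7,9) → (7,10) → (7,11) → (8,11) → (9,11) → (10,11) → (10,12) → (11,12) → (11,11) → (11,10) → (12,10) → (12,11) → (12,12)
Directions: down, down, down, right, right, up, left, up, up, right, right, right, right, down, right, right, right, down, left, down, left, down, right, down, left, left, down, right, right, down, right, down, left, left, down, down, left, left, up, left, up, left, down, down, right, down, down, right, right, up, right, down, right, up, up, right, up, right, right, up, left, up, right, right, down, down, down, right, down, left, left, down, right, right

Solution:

┌─┬─────────┬─────────────┐
│A│↱ → → → ↓│             │
│ │ ╷ ╶───┐ └─────┐ ┌───┐ │
│↓│↑│     │↳ → → ↓│ │   │ │
│ │ └─┬─╴ ├───┬─╴ │ ├─╴ │ │
│↓│↑ ↰│   │   │↓ ↲│ │   │ │
│ └─╴ │ ┌─┘ ┌─┘ ┌─┘ │ ╶─┘ │
│↳ → ↑│ │   │↓ ↲│   │     │
│ ┌───┤ └─┐ │ ╶─┤ ┌─┘ ┌───┤
│ │   │   │ │↳ ↓│ │   │   │
│ │ ╷ ├─╴ │ └─╴ │ └───┤ ╷ │
│ │ │ │   │↓ ← ↲│     │ │ │
├─┘ │ ╵ ┌─┤ ╶───┤ ╶─┐ ╵ │ │
│   │   │ │↳ → ↓│   │   │ │
│ ╶─┼───┘ ├───┐ └─┬─┴───┤ │
│   │     │   │↳ ↓│↱ → ↓│ │
│ ╷ │ ╶─┐ ╵ ┌─┴─╴ │ ╶─┐ │ │
│ │ │↓ ↰│   │↓ ← ↲│↑ ↰│↓│ │
├─┘ │ ╷ └─┐ │ ┌───┴─╴ │ │ │
│   │↓│↑ ↰│ │↓│  ↱ → ↑│↓│ │
│ ╶─┤ └─┐ └─┘ ├─╴ ┌───┤ ╵ │
│   │↳ ↓│↑ ← ↲│↱ ↑│   │↳ ↓│
│ ╷ └─┐ ├─────┤ ┌─┘ ┌─┴─╴ │
│ │   │↓│  ↱ ↓│↑│   │↓ ← ↲│
│ ├─╴ │ └─╴ ╷ ╵ │ ╶─┘ ╶───┤
│ │   │↳ → ↑│↳ ↑│    ↳ → B│
└─┴───┴─────┴───┴─────────┘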